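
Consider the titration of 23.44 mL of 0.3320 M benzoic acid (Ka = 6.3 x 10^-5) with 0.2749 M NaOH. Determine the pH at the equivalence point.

8.69

n(C6H5COOH) = 0.3320 x 0.02344 = 0.007782 mol; V(NaOH) at equivalence = 0.007782/0.2749 = 0.02831 L.
At equivalence all the acid is converted to C6H5COO-; total volume = 0.02344 + 0.02831 = 0.05175 L, so [C6H5COO-] = 0.007782/0.05175 = 0.1504 M.
Kb = Kw/Ka = 1.0e-14 / 6.3 x 10^-5 = 1.59e-10.
[OH^-] = sqrt(Kb x [C6H5COO-]) = sqrt(1.59e-10 x 0.1504) = 4.89e-6 M.
pOH = 5.31, so pH = 14.00 - 5.31 = 8.69.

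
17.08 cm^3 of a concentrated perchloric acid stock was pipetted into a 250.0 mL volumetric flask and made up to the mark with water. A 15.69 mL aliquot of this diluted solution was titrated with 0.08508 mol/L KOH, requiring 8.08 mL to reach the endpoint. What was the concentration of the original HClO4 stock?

0.641 M

n(KOH) = 0.08508 x 0.008080 = 0.0006874 mol.
n(HClO4) in the aliquot = 0.0006874 mol.
[diluted HClO4] = 0.0006874 / 0.01569 = 0.04381 M.
Dilution factor = 250.0/17.08 = 14.64, so [stock] = 0.04381 x 14.64 = 0.641 M.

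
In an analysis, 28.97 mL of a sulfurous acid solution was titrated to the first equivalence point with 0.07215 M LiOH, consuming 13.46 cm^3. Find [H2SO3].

n(LiOH) = 0.07215 x 0.01346 = 0.0009711 mol.
At the first equivalence point, 1 mol OH^- react per mol H2SO3, so n(H2SO3) = 0.0009711 / 1 = 0.0009711 mol.
[H2SO3] = 0.0009711 / 0.02897 L = 0.0335 M.

0.0335 M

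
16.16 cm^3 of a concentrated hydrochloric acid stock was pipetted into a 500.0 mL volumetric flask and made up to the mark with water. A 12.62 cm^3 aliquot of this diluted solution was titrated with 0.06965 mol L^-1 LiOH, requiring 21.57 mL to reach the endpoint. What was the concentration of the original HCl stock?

n(LiOH) = 0.06965 x 0.02157 = 0.001502 mol.
n(HCl) in the aliquot = 0.001502 mol.
[diluted HCl] = 0.001502 / 0.01262 = 0.1190 M.
Dilution factor = 500.0/16.16 = 30.94, so [stock] = 0.1190 x 30.94 = 3.68 M.

3.68 M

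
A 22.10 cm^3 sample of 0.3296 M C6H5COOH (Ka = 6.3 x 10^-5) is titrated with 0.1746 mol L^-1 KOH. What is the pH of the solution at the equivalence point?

8.63

n(C6H5COOH) = 0.3296 x 0.02210 = 0.007284 mol; V(KOH) at equivalence = 0.007284/0.1746 = 0.04172 L.
At equivalence all the acid is converted to C6H5COO-; total volume = 0.02210 + 0.04172 = 0.06382 L, so [C6H5COO-] = 0.007284/0.06382 = 0.1141 M.
Kb = Kw/Ka = 1.0e-14 / 6.3 x 10^-5 = 1.59e-10.
[OH^-] = sqrt(Kb x [C6H5COO-]) = sqrt(1.59e-10 x 0.1141) = 4.26e-6 M.
pOH = 5.37, so pH = 14.00 - 5.37 = 8.63.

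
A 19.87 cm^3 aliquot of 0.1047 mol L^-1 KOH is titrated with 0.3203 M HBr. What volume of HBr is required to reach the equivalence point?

6.50 mL

n(KOH) = 0.1047 mol/L x 0.01987 L = 0.002080 mol.
At equivalence n(HBr) = n(KOH) = 0.002080 mol.
V(HBr) = 0.002080 / 0.3203 = 0.006495 L = 6.50 mL.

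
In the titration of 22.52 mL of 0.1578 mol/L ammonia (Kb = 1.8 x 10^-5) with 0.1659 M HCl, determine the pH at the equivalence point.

5.17

n(NH3) = 0.1578 x 0.02252 = 0.003554 mol; V(HCl) at equivalence = 0.003554/0.1659 = 0.02142 L.
At equivalence the base is fully converted to NH4+; total volume = 0.04394 L, so [NH4+] = 0.003554/0.04394 = 0.08087 M.
Ka(NH4+) = Kw/Kb = 1.0e-14 / 1.8 x 10^-5 = 5.56e-10.
[H^+] = sqrt(Ka x [NH4+]) = sqrt(5.56e-10 x 0.08087) = 6.70e-6 M.
pH = -log(6.70e-6) = 5.17.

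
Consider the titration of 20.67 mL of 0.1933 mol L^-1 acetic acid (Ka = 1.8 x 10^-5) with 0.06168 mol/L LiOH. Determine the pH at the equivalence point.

8.71

n(CH3COOH) = 0.1933 x 0.02067 = 0.003996 mol; V(LiOH) at equivalence = 0.003996/0.06168 = 0.06478 L.
At equivalence all the acid is converted to CH3COO-; total volume = 0.02067 + 0.06478 = 0.08545 L, so [CH3COO-] = 0.003996/0.08545 = 0.04676 M.
Kb = Kw/Ka = 1.0e-14 / 1.8 x 10^-5 = 5.56e-10.
[OH^-] = sqrt(Kb x [CH3COO-]) = sqrt(5.56e-10 x 0.04676) = 5.10e-6 M.
pOH = 5.29, so pH = 14.00 - 5.29 = 8.71.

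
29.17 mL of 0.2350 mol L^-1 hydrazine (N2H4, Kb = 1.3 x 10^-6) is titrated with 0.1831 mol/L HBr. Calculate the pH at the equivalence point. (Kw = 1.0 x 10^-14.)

4.55

n(N2H4) = 0.2350 x 0.02917 = 0.006855 mol; V(HBr) at equivalence = 0.006855/0.1831 = 0.03744 L.
At equivalence the base is fully converted to N2H5+; total volume = 0.06661 L, so [N2H5+] = 0.006855/0.06661 = 0.1029 M.
Ka(N2H5+) = Kw/Kb = 1.0e-14 / 1.3 x 10^-6 = 7.69e-9.
[H^+] = sqrt(Ka x [N2H5+]) = sqrt(7.69e-9 x 0.1029) = 2.81e-5 M.
pH = -log(2.81e-5) = 4.55.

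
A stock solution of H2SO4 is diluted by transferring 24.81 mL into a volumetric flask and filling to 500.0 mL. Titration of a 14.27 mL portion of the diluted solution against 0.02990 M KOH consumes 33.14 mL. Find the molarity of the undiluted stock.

0.700 M

n(KOH) = 0.02990 x 0.03314 = 0.0009909 mol.
n(H2SO4) in the aliquot = 0.0009909 x 1/2 = 0.0004954 mol.
[diluted H2SO4] = 0.0004954 / 0.01427 = 0.03472 M.
Dilution factor = 500.0/24.81 = 20.15, so [stock] = 0.03472 x 20.15 = 0.700 M.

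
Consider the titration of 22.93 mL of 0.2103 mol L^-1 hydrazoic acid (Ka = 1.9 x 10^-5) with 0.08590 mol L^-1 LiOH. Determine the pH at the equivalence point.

8.75

n(HN3) = 0.2103 x 0.02293 = 0.004822 mol; V(LiOH) at equivalence = 0.004822/0.08590 = 0.05614 L.
At equivalence all the acid is converted to N3-; total volume = 0.02293 + 0.05614 = 0.07907 L, so [N3-] = 0.004822/0.07907 = 0.06099 M.
Kb = Kw/Ka = 1.0e-14 / 1.9 x 10^-5 = 5.26e-10.
[OH^-] = sqrt(Kb x [N3-]) = sqrt(5.26e-10 x 0.06099) = 5.67e-6 M.
pOH = 5.25, so pH = 14.00 - 5.25 = 8.75.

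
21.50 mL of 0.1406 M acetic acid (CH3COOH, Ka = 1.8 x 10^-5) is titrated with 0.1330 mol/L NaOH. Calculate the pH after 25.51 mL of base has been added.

n(acid) = 0.1406 x 0.02150 = 0.003023 mol; n(NaOH) added = 0.1330 x 0.02551 = 0.003393 mol.
Base is in excess by 0.003393 - 0.003023 = 0.0003699 mol in a total volume of 0.04701 L.
[OH^-] = 0.0003699/0.04701 = 0.007869 M, so pOH = 2.10 and pH = 14.00 - 2.10 = 11.90.

11.90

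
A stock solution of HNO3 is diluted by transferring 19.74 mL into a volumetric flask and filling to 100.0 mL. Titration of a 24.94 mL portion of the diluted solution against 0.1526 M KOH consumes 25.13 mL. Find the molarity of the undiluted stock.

n(KOH) = 0.1526 x 0.02513 = 0.003835 mol.
n(HNO3) in the aliquot = 0.003835 mol.
[diluted HNO3] = 0.003835 / 0.02494 = 0.1538 M.
Dilution factor = 100.0/19.74 = 5.066, so [stock] = 0.1538 x 5.066 = 0.779 M.

0.779 M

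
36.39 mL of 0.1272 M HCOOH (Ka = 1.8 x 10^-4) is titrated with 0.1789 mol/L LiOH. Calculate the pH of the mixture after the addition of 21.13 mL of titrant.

4.39

Initial n(HCOOH) = 0.1272 x 0.03639 = 0.004629 mol.
n(LiOH) added = 0.1789 x 0.02113 = 0.003780 mol, converting that many moles of HCOOH to HCOO-.
Remaining n(HCOOH) = 0.0008487 mol; n(HCOO-) = 0.003780 mol.
By Henderson-Hasselbalch, pH = pKa + log([A^-]/[HA]) = 3.74 + log(0.003780/0.0008487) = 3.74 + (+0.65) = 4.39.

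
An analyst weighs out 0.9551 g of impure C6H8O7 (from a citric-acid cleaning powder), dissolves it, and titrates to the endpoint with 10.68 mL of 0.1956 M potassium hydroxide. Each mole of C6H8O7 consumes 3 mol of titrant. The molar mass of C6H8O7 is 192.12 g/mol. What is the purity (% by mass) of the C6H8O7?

14.0%

n(KOH) = 0.1956 x 0.01068 = 0.002089 mol.
n(C6H8O7) = 0.002089 / 3 = 0.0006963 mol.
mass of C6H8O7 = 0.0006963 x 192.12 = 0.1338 g.
% purity = 0.1338 / 0.9551 x 100 = 14.0%.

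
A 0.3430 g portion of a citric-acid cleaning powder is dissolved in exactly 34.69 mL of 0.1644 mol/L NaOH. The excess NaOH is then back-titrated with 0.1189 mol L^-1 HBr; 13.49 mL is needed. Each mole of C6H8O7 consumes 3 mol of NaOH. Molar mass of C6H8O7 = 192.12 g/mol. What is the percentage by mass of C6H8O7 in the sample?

76.5%

Total n(NaOH) added = 0.1644 x 0.03469 = 0.005703 mol.
n(HBr) used = 0.1189 x 0.01349 = 0.001604 mol, which equals the excess n(NaOH).
So n(NaOH) consumed by the sample = 0.005703 - 0.001604 = 0.004099 mol.
n(C6H8O7) = 0.004099 / 3 = 0.001366 mol.
mass C6H8O7 = 0.001366 x 192.12 = 0.2625 g, so %C6H8O7 = 0.2625/0.3430 x 100 = 76.5%.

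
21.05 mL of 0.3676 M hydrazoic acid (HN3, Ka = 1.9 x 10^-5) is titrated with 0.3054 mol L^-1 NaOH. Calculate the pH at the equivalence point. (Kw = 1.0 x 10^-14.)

n(HN3) = 0.3676 x 0.02105 = 0.007738 mol; V(NaOH) at equivalence = 0.007738/0.3054 = 0.02534 L.
At equivalence all the acid is converted to N3-; total volume = 0.02105 + 0.02534 = 0.04639 L, so [N3-] = 0.007738/0.04639 = 0.1668 M.
Kb = Kw/Ka = 1.0e-14 / 1.9 x 10^-5 = 5.26e-10.
[OH^-] = sqrt(Kb x [N3-]) = sqrt(5.26e-10 x 0.1668) = 9.37e-6 M.
pOH = 5.03, so pH = 14.00 - 5.03 = 8.97.

8.97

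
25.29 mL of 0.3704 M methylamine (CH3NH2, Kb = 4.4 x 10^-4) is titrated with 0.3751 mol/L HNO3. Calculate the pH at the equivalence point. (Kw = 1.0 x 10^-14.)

n(CH3NH2) = 0.3704 x 0.02529 = 0.009367 mol; V(HNO3) at equivalence = 0.009367/0.3751 = 0.02497 L.
At equivalence the base is fully converted to CH3NH3+; total volume = 0.05026 L, so [CH3NH3+] = 0.009367/0.05026 = 0.1864 M.
Ka(CH3NH3+) = Kw/Kb = 1.0e-14 / 4.4 x 10^-4 = 2.27e-11.
[H^+] = sqrt(Ka x [CH3NH3+]) = sqrt(2.27e-11 x 0.1864) = 2.06e-6 M.
pH = -log(2.06e-6) = 5.69.

5.69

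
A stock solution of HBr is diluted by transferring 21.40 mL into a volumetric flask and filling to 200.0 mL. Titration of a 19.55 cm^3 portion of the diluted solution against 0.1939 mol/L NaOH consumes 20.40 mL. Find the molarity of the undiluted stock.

n(NaOH) = 0.1939 x 0.02040 = 0.003956 mol.
n(HBr) in the aliquot = 0.003956 mol.
[diluted HBr] = 0.003956 / 0.01955 = 0.2023 M.
Dilution factor = 200.0/21.40 = 9.346, so [stock] = 0.2023 x 9.346 = 1.89 M.

1.89 M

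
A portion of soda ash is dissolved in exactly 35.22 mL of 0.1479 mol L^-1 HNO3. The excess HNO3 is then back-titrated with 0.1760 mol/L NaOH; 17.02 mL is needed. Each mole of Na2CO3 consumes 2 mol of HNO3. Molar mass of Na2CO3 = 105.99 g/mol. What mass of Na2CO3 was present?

0.117 g

Total n(HNO3) added = 0.1479 x 0.03522 = 0.005209 mol.
n(NaOH) used = 0.1760 x 0.01702 = 0.002996 mol, which equals the excess n(HNO3).
So n(HNO3) consumed by the sample = 0.005209 - 0.002996 = 0.002214 mol.
n(Na2CO3) = 0.002214 / 2 = 0.001107 mol.
mass = 0.001107 mol x 105.99 g/mol = 0.117 g.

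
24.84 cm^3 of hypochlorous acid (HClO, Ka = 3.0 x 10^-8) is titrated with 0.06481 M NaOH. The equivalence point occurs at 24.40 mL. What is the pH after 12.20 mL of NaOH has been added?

12.20 mL is exactly half the equivalence volume (24.40/2), i.e. the half-equivalence point.
There, n(HA) = n(A^-), so pH = pKa = -log(3.0 x 10^-8) = 7.52.

7.52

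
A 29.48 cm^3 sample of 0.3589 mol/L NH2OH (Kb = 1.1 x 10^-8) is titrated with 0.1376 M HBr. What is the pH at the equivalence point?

n(NH2OH) = 0.3589 x 0.02948 = 0.01058 mol; V(HBr) at equivalence = 0.01058/0.1376 = 0.07689 L.
At equivalence the base is fully converted to NH3OH+; total volume = 0.1064 L, so [NH3OH+] = 0.01058/0.1064 = 0.09947 M.
Ka(NH3OH+) = Kw/Kb = 1.0e-14 / 1.1 x 10^-8 = 9.09e-7.
[H^+] = sqrt(Ka x [NH3OH+]) = sqrt(9.09e-7 x 0.09947) = 0.000301 M.
pH = -log(0.000301) = 3.52.

3.52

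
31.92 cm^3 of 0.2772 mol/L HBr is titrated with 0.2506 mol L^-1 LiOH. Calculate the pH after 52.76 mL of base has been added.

n(acid) = 0.2772 x 0.03192 = 0.008848 mol; n(LiOH) added = 0.2506 x 0.05276 = 0.01322 mol.
Base is in excess by 0.01322 - 0.008848 = 0.004373 mol in a total volume of 0.08468 L.
[OH^-] = 0.004373/0.08468 = 0.05165 M, so pOH = 1.29 and pH = 14.00 - 1.29 = 12.71.

12.71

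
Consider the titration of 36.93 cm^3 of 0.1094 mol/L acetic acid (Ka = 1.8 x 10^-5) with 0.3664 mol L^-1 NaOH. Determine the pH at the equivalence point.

n(CH3COOH) = 0.1094 x 0.03693 = 0.004040 mol; V(NaOH) at equivalence = 0.004040/0.3664 = 0.01103 L.
At equivalence all the acid is converted to CH3COO-; total volume = 0.03693 + 0.01103 = 0.04796 L, so [CH3COO-] = 0.004040/0.04796 = 0.08425 M.
Kb = Kw/Ka = 1.0e-14 / 1.8 x 10^-5 = 5.56e-10.
[OH^-] = sqrt(Kb x [CH3COO-]) = sqrt(5.56e-10 x 0.08425) = 6.84e-6 M.
pOH = 5.16, so pH = 14.00 - 5.16 = 8.84.

8.84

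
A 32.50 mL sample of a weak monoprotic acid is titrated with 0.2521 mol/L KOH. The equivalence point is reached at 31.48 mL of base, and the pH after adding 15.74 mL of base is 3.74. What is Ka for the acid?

1.8 x 10^-4

15.74 mL is half of the equivalence volume, so this is the half-equivalence point where [HA] = [A^-].
At half-equivalence pH = pKa, so pKa = 3.74.
Ka = 10^(-3.74) = 1.8 x 10^-4.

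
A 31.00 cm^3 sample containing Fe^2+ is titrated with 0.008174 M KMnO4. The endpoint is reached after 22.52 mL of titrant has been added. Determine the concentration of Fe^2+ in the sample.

n(KMnO4) = 0.008174 x 0.02252 = 0.0001841 mol.
From the balanced equation, 1 mol KMnO4 reacts with 5 mol Fe^2+, so n(Fe^2+) = 0.0001841 x 5/1 = 0.0009204 mol.
[Fe^2+] = 0.0009204 / 0.03100 L = 0.0297 M.

0.0297 M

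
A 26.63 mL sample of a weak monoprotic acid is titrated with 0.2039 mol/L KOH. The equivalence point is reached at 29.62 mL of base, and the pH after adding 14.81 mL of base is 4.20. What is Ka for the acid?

6.3 x 10^-5

14.81 mL is half of the equivalence volume, so this is the half-equivalence point where [HA] = [A^-].
At half-equivalence pH = pKa, so pKa = 4.20.
Ka = 10^(-4.20) = 6.3 x 10^-5.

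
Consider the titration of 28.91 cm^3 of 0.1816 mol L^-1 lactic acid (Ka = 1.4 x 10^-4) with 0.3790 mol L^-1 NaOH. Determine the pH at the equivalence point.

n(HC3H5O3) = 0.1816 x 0.02891 = 0.005250 mol; V(NaOH) at equivalence = 0.005250/0.3790 = 0.01385 L.
At equivalence all the acid is converted to C3H5O3-; total volume = 0.02891 + 0.01385 = 0.04276 L, so [C3H5O3-] = 0.005250/0.04276 = 0.1228 M.
Kb = Kw/Ka = 1.0e-14 / 1.4 x 10^-4 = 7.14e-11.
[OH^-] = sqrt(Kb x [C3H5O3-]) = sqrt(7.14e-11 x 0.1228) = 2.96e-6 M.
pOH = 5.53, so pH = 14.00 - 5.53 = 8.47.

8.47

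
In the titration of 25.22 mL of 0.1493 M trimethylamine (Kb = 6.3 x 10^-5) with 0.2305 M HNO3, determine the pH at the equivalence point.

n((CH3)3N) = 0.1493 x 0.02522 = 0.003765 mol; V(HNO3) at equivalence = 0.003765/0.2305 = 0.01634 L.
At equivalence the base is fully converted to (CH3)3NH+; total volume = 0.04156 L, so [(CH3)3NH+] = 0.003765/0.04156 = 0.09061 M.
Ka((CH3)3NH+) = Kw/Kb = 1.0e-14 / 6.3 x 10^-5 = 1.59e-10.
[H^+] = sqrt(Ka x [(CH3)3NH+]) = sqrt(1.59e-10 x 0.09061) = 3.79e-6 M.
pH = -log(3.79e-6) = 5.42.

5.42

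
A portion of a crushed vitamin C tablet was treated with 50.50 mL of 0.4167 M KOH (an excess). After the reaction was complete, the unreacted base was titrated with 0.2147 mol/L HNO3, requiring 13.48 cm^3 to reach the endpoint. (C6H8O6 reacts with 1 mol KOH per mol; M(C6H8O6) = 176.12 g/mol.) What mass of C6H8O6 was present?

3.20 g

Total n(KOH) added = 0.4167 x 0.05050 = 0.02104 mol.
n(HNO3) used = 0.2147 x 0.01348 = 0.002894 mol, which equals the excess n(KOH).
So n(KOH) consumed by the sample = 0.02104 - 0.002894 = 0.01815 mol.
n(C6H8O6) = 0.01815 / 1 = 0.01815 mol.
mass = 0.01815 mol x 176.12 g/mol = 3.20 g.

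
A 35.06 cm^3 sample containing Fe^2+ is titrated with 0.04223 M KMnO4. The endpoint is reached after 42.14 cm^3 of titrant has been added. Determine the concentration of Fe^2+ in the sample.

n(KMnO4) = 0.04223 x 0.04214 = 0.001780 mol.
From the balanced equation, 1 mol KMnO4 reacts with 5 mol Fe^2+, so n(Fe^2+) = 0.001780 x 5/1 = 0.008898 mol.
[Fe^2+] = 0.008898 / 0.03506 L = 0.254 M.

0.254 M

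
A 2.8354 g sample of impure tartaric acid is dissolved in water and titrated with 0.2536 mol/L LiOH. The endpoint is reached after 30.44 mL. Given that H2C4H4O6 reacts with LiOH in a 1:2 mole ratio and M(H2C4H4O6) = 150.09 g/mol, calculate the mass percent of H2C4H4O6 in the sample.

n(LiOH) = 0.2536 x 0.03044 = 0.007720 mol.
n(H2C4H4O6) = 0.007720 / 2 = 0.003860 mol.
mass of H2C4H4O6 = 0.003860 x 150.09 = 0.5793 g.
% purity = 0.5793 / 2.8354 x 100 = 20.4%.

20.4%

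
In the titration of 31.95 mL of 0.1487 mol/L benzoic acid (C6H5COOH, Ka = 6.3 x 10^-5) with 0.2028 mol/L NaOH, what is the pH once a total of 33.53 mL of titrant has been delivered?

n(acid) = 0.1487 x 0.03195 = 0.004751 mol; n(NaOH) added = 0.2028 x 0.03353 = 0.006800 mol.
Base is in excess by 0.006800 - 0.004751 = 0.002049 mol in a total volume of 0.06548 L.
[OH^-] = 0.002049/0.06548 = 0.03129 M, so pOH = 1.50 and pH = 14.00 - 1.50 = 12.50.

12.50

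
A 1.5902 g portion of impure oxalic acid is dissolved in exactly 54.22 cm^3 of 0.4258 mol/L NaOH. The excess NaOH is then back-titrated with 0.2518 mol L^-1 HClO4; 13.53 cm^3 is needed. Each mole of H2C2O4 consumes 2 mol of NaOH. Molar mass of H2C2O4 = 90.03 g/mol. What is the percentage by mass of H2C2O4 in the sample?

Total n(NaOH) added = 0.4258 x 0.05422 = 0.02309 mol.
n(HClO4) used = 0.2518 x 0.01353 = 0.003407 mol, which equals the excess n(NaOH).
So n(NaOH) consumed by the sample = 0.02309 - 0.003407 = 0.01968 mol.
n(H2C2O4) = 0.01968 / 2 = 0.009840 mol.
mass H2C2O4 = 0.009840 x 90.03 = 0.8859 g, so %H2C2O4 = 0.8859/1.5902 x 100 = 55.7%.

55.7%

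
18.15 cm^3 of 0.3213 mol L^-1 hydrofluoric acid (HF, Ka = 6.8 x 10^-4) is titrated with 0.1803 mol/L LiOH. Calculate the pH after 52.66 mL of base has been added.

n(acid) = 0.3213 x 0.01815 = 0.005832 mol; n(LiOH) added = 0.1803 x 0.05266 = 0.009495 mol.
Base is in excess by 0.009495 - 0.005832 = 0.003663 mol in a total volume of 0.07081 L.
[OH^-] = 0.003663/0.07081 = 0.05173 M, so pOH = 1.29 and pH = 14.00 - 1.29 = 12.71.

12.71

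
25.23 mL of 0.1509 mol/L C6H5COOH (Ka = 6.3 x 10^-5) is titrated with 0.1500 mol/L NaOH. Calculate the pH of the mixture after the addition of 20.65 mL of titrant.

4.84

Initial n(C6H5COOH) = 0.1509 x 0.02523 = 0.003807 mol.
n(NaOH) added = 0.1500 x 0.02065 = 0.003097 mol, converting that many moles of C6H5COOH to C6H5COO-.
Remaining n(C6H5COOH) = 0.0007097 mol; n(C6H5COO-) = 0.003097 mol.
By Henderson-Hasselbalch, pH = pKa + log([A^-]/[HA]) = 4.20 + log(0.003097/0.0007097) = 4.20 + (+0.64) = 4.84.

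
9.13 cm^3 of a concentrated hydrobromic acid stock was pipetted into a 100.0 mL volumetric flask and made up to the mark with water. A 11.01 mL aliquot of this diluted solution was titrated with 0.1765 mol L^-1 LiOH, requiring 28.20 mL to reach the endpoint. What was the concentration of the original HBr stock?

n(LiOH) = 0.1765 x 0.02820 = 0.004977 mol.
n(HBr) in the aliquot = 0.004977 mol.
[diluted HBr] = 0.004977 / 0.01101 = 0.4521 M.
Dilution factor = 100.0/9.130 = 10.95, so [stock] = 0.4521 x 10.95 = 4.95 M.

4.95 M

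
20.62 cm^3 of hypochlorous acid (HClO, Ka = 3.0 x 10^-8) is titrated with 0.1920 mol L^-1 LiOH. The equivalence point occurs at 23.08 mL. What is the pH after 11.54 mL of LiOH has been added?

11.54 mL is exactly half the equivalence volume (23.08/2), i.e. the half-equivalence point.
There, n(HA) = n(A^-), so pH = pKa = -log(3.0 x 10^-8) = 7.52.

7.52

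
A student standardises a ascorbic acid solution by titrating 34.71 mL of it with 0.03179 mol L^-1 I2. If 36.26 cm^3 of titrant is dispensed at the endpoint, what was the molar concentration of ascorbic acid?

n(I2) = 0.03179 x 0.03626 = 0.001153 mol.
From the balanced equation, 1 mol I2 reacts with 1 mol ascorbic acid, so n(ascorbic acid) = 0.001153 x 1/1 = 0.001153 mol.
[ascorbic acid] = 0.001153 / 0.03471 L = 0.0332 M.

0.0332 M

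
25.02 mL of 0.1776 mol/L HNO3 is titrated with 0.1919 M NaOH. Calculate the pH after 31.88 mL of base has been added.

12.47

n(acid) = 0.1776 x 0.02502 = 0.004444 mol; n(NaOH) added = 0.1919 x 0.03188 = 0.006118 mol.
Base is in excess by 0.006118 - 0.004444 = 0.001674 mol in a total volume of 0.05690 L.
[OH^-] = 0.001674/0.05690 = 0.02942 M, so pOH = 1.53 and pH = 14.00 - 1.53 = 12.47.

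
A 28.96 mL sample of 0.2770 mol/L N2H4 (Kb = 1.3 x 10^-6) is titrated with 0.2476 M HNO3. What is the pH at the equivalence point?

n(N2H4) = 0.2770 x 0.02896 = 0.008022 mol; V(HNO3) at equivalence = 0.008022/0.2476 = 0.03240 L.
At equivalence the base is fully converted to N2H5+; total volume = 0.06136 L, so [N2H5+] = 0.008022/0.06136 = 0.1307 M.
Ka(N2H5+) = Kw/Kb = 1.0e-14 / 1.3 x 10^-6 = 7.69e-9.
[H^+] = sqrt(Ka x [N2H5+]) = sqrt(7.69e-9 x 0.1307) = 3.17e-5 M.
pH = -log(3.17e-5) = 4.50.

4.50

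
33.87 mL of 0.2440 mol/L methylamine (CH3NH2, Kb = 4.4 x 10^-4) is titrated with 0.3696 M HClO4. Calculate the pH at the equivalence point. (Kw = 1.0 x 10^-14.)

n(CH3NH2) = 0.2440 x 0.03387 = 0.008264 mol; V(HClO4) at equivalence = 0.008264/0.3696 = 0.02236 L.
At equivalence the base is fully converted to CH3NH3+; total volume = 0.05623 L, so [CH3NH3+] = 0.008264/0.05623 = 0.1470 M.
Ka(CH3NH3+) = Kw/Kb = 1.0e-14 / 4.4 x 10^-4 = 2.27e-11.
[H^+] = sqrt(Ka x [CH3NH3+]) = sqrt(2.27e-11 x 0.1470) = 1.83e-6 M.
pH = -log(1.83e-6) = 5.74.

5.74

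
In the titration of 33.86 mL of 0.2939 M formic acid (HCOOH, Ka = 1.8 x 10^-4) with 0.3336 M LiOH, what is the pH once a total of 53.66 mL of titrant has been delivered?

12.96

n(acid) = 0.2939 x 0.03386 = 0.009951 mol; n(LiOH) added = 0.3336 x 0.05366 = 0.01790 mol.
Base is in excess by 0.01790 - 0.009951 = 0.007950 mol in a total volume of 0.08752 L.
[OH^-] = 0.007950/0.08752 = 0.09083 M, so pOH = 1.04 and pH = 14.00 - 1.04 = 12.96.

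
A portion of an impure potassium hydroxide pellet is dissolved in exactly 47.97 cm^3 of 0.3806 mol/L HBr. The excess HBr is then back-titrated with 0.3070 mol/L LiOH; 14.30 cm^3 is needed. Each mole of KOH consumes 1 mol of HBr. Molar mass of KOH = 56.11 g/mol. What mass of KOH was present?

0.778 g

Total n(HBr) added = 0.3806 x 0.04797 = 0.01826 mol.
n(LiOH) used = 0.3070 x 0.01430 = 0.004390 mol, which equals the excess n(HBr).
So n(HBr) consumed by the sample = 0.01826 - 0.004390 = 0.01387 mol.
n(KOH) = 0.01387 / 1 = 0.01387 mol.
mass = 0.01387 mol x 56.11 g/mol = 0.778 g.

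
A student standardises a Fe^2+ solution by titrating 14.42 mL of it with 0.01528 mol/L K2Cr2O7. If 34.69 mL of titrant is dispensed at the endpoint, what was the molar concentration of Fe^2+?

n(K2Cr2O7) = 0.01528 x 0.03469 = 0.0005301 mol.
From the balanced equation, 1 mol K2Cr2O7 reacts with 6 mol Fe^2+, so n(Fe^2+) = 0.0005301 x 6/1 = 0.003180 mol.
[Fe^2+] = 0.003180 / 0.01442 L = 0.221 M.

0.221 M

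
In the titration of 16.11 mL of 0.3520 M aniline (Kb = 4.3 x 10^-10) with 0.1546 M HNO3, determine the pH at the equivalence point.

2.80

n(C6H5NH2) = 0.3520 x 0.01611 = 0.005671 mol; V(HNO3) at equivalence = 0.005671/0.1546 = 0.03668 L.
At equivalence the base is fully converted to C6H5NH3+; total volume = 0.05279 L, so [C6H5NH3+] = 0.005671/0.05279 = 0.1074 M.
Ka(C6H5NH3+) = Kw/Kb = 1.0e-14 / 4.3 x 10^-10 = 2.33e-5.
[H^+] = sqrt(Ka x [C6H5NH3+]) = sqrt(2.33e-5 x 0.1074) = 0.00158 M.
pH = -log(0.00158) = 2.80.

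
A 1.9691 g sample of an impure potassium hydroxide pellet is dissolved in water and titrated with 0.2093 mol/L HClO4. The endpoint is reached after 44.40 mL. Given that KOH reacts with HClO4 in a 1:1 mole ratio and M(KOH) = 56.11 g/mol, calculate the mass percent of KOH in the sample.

n(HClO4) = 0.2093 x 0.04440 = 0.009293 mol.
n(KOH) = 0.009293 / 1 = 0.009293 mol.
mass of KOH = 0.009293 x 56.11 = 0.5214 g.
% purity = 0.5214 / 1.9691 x 100 = 26.5%.

26.5%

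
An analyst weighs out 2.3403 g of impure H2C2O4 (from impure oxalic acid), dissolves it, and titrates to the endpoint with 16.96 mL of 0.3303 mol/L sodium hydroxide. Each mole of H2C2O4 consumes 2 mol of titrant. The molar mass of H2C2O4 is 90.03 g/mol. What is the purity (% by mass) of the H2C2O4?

n(NaOH) = 0.3303 x 0.01696 = 0.005602 mol.
n(H2C2O4) = 0.005602 / 2 = 0.002801 mol.
mass of H2C2O4 = 0.002801 x 90.03 = 0.2522 g.
% purity = 0.2522 / 2.3403 x 100 = 10.8%.

10.8%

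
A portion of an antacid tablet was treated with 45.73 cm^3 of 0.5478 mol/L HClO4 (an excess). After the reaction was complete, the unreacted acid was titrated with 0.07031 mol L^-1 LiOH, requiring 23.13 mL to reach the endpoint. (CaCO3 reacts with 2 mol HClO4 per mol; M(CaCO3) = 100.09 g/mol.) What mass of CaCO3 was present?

Total n(HClO4) added = 0.5478 x 0.04573 = 0.02505 mol.
n(LiOH) used = 0.07031 x 0.02313 = 0.001626 mol, which equals the excess n(HClO4).
So n(HClO4) consumed by the sample = 0.02505 - 0.001626 = 0.02342 mol.
n(CaCO3) = 0.02342 / 2 = 0.01171 mol.
mass = 0.01171 mol x 100.09 g/mol = 1.17 g.

1.17 g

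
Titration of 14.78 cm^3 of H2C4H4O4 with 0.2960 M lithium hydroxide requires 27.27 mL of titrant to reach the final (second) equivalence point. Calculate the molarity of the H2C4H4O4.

0.273 M

n(LiOH) = 0.2960 x 0.02727 = 0.008072 mol.
At the final (second) equivalence point, 2 mol OH^- react per mol H2C4H4O4, so n(H2C4H4O4) = 0.008072 / 2 = 0.004036 mol.
[H2C4H4O4] = 0.004036 / 0.01478 L = 0.273 M.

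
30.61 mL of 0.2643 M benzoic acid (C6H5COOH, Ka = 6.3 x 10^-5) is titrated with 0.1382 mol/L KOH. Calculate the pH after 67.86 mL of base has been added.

12.12

n(acid) = 0.2643 x 0.03061 = 0.008090 mol; n(KOH) added = 0.1382 x 0.06786 = 0.009378 mol.
Base is in excess by 0.009378 - 0.008090 = 0.001288 mol in a total volume of 0.09847 L.
[OH^-] = 0.001288/0.09847 = 0.01308 M, so pOH = 1.88 and pH = 14.00 - 1.88 = 12.12.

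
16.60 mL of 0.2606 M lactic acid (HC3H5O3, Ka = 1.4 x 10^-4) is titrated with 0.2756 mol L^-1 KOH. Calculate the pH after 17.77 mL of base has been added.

n(acid) = 0.2606 x 0.01660 = 0.004326 mol; n(KOH) added = 0.2756 x 0.01777 = 0.004897 mol.
Base is in excess by 0.004897 - 0.004326 = 0.0005715 mol in a total volume of 0.03437 L.
[OH^-] = 0.0005715/0.03437 = 0.01663 M, so pOH = 1.78 and pH = 14.00 - 1.78 = 12.22.

12.22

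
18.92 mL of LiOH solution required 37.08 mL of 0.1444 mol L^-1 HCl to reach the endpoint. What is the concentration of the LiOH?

n(HCl) delivered = 0.1444 x 0.03708 = 0.005354 mol.
For a 1:1 reaction, n(LiOH) = 0.005354 mol.
[LiOH] = 0.005354 mol / 0.01892 L = 0.283 M.

0.283 M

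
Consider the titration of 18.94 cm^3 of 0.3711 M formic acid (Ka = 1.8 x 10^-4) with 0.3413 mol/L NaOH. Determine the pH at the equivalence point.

n(HCOOH) = 0.3711 x 0.01894 = 0.007029 mol; V(NaOH) at equivalence = 0.007029/0.3413 = 0.02059 L.
At equivalence all the acid is converted to HCOO-; total volume = 0.01894 + 0.02059 = 0.03953 L, so [HCOO-] = 0.007029/0.03953 = 0.1778 M.
Kb = Kw/Ka = 1.0e-14 / 1.8 x 10^-4 = 5.56e-11.
[OH^-] = sqrt(Kb x [HCOO-]) = sqrt(5.56e-11 x 0.1778) = 3.14e-6 M.
pOH = 5.50, so pH = 14.00 - 5.50 = 8.50.

8.50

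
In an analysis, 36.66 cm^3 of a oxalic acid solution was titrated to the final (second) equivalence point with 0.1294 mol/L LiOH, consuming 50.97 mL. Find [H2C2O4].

n(LiOH) = 0.1294 x 0.05097 = 0.006596 mol.
At the final (second) equivalence point, 2 mol OH^- react per mol H2C2O4, so n(H2C2O4) = 0.006596 / 2 = 0.003298 mol.
[H2C2O4] = 0.003298 / 0.03666 L = 0.0900 M.

0.0900 M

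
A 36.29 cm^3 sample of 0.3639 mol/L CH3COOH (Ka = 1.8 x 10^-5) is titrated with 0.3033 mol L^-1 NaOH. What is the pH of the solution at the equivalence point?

n(CH3COOH) = 0.3639 x 0.03629 = 0.01321 mol; V(NaOH) at equivalence = 0.01321/0.3033 = 0.04354 L.
At equivalence all the acid is converted to CH3COO-; total volume = 0.03629 + 0.04354 = 0.07983 L, so [CH3COO-] = 0.01321/0.07983 = 0.1654 M.
Kb = Kw/Ka = 1.0e-14 / 1.8 x 10^-5 = 5.56e-10.
[OH^-] = sqrt(Kb x [CH3COO-]) = sqrt(5.56e-10 x 0.1654) = 9.59e-6 M.
pOH = 5.02, so pH = 14.00 - 5.02 = 8.98.

8.98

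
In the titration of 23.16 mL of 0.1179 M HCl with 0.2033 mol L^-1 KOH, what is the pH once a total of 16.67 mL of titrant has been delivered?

n(acid) = 0.1179 x 0.02316 = 0.002731 mol; n(KOH) added = 0.2033 x 0.01667 = 0.003389 mol.
Base is in excess by 0.003389 - 0.002731 = 0.0006584 mol in a total volume of 0.03983 L.
[OH^-] = 0.0006584/0.03983 = 0.01653 M, so pOH = 1.78 and pH = 14.00 - 1.78 = 12.22.

12.22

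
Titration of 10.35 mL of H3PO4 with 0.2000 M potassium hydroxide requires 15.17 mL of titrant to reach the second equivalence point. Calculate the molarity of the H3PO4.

n(KOH) = 0.2000 x 0.01517 = 0.003034 mol.
At the second equivalence point, 2 mol OH^- react per mol H3PO4, so n(H3PO4) = 0.003034 / 2 = 0.001517 mol.
[H3PO4] = 0.001517 / 0.01035 L = 0.147 M.

0.147 M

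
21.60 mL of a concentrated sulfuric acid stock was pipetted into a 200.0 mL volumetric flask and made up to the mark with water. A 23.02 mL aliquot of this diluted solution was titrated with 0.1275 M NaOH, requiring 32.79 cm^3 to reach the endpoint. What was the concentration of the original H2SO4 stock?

n(NaOH) = 0.1275 x 0.03279 = 0.004181 mol.
n(H2SO4) in the aliquot = 0.004181 x 1/2 = 0.002090 mol.
[diluted H2SO4] = 0.002090 / 0.02302 = 0.09081 M.
Dilution factor = 200.0/21.60 = 9.259, so [stock] = 0.09081 x 9.259 = 0.841 M.

0.841 M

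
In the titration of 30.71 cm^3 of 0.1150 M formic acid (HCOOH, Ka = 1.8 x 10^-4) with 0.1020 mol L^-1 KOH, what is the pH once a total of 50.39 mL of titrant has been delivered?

n(acid) = 0.1150 x 0.03071 = 0.003532 mol; n(KOH) added = 0.1020 x 0.05039 = 0.005140 mol.
Base is in excess by 0.005140 - 0.003532 = 0.001608 mol in a total volume of 0.08110 L.
[OH^-] = 0.001608/0.08110 = 0.01983 M, so pOH = 1.70 and pH = 14.00 - 1.70 = 12.30.

12.30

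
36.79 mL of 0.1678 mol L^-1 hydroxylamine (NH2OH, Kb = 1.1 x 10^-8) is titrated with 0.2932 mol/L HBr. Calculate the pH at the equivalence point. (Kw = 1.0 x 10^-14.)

3.51

n(NH2OH) = 0.1678 x 0.03679 = 0.006173 mol; V(HBr) at equivalence = 0.006173/0.2932 = 0.02106 L.
At equivalence the base is fully converted to NH3OH+; total volume = 0.05785 L, so [NH3OH+] = 0.006173/0.05785 = 0.1067 M.
Ka(NH3OH+) = Kw/Kb = 1.0e-14 / 1.1 x 10^-8 = 9.09e-7.
[H^+] = sqrt(Ka x [NH3OH+]) = sqrt(9.09e-7 x 0.1067) = 0.000311 M.
pH = -log(0.000311) = 3.51.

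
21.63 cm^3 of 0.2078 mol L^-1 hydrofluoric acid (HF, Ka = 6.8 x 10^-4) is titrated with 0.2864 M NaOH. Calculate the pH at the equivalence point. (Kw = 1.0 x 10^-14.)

8.12

n(HF) = 0.2078 x 0.02163 = 0.004495 mol; V(NaOH) at equivalence = 0.004495/0.2864 = 0.01569 L.
At equivalence all the acid is converted to F-; total volume = 0.02163 + 0.01569 = 0.03732 L, so [F-] = 0.004495/0.03732 = 0.1204 M.
Kb = Kw/Ka = 1.0e-14 / 6.8 x 10^-4 = 1.47e-11.
[OH^-] = sqrt(Kb x [F-]) = sqrt(1.47e-11 x 0.1204) = 1.33e-6 M.
pOH = 5.88, so pH = 14.00 - 5.88 = 8.12.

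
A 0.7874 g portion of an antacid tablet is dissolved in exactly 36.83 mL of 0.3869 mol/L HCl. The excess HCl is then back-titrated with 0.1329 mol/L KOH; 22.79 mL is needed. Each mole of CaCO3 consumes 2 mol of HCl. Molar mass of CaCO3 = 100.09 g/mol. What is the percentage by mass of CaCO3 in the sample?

71.3%

Total n(HCl) added = 0.3869 x 0.03683 = 0.01425 mol.
n(KOH) used = 0.1329 x 0.02279 = 0.003029 mol, which equals the excess n(HCl).
So n(HCl) consumed by the sample = 0.01425 - 0.003029 = 0.01122 mol.
n(CaCO3) = 0.01122 / 2 = 0.005610 mol.
mass CaCO3 = 0.005610 x 100.09 = 0.5615 g, so %CaCO3 = 0.5615/0.7874 x 100 = 71.3%.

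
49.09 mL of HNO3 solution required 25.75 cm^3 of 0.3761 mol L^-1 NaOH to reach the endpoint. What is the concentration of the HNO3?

n(NaOH) delivered = 0.3761 x 0.02575 = 0.009685 mol.
For a 1:1 reaction, n(HNO3) = 0.009685 mol.
[HNO3] = 0.009685 mol / 0.04909 L = 0.197 M.

0.197 M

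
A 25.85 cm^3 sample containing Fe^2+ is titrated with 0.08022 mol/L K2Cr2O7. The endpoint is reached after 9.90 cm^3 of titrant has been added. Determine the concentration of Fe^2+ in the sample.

0.184 M

n(K2Cr2O7) = 0.08022 x 0.009900 = 0.0007942 mol.
From the balanced equation, 1 mol K2Cr2O7 reacts with 6 mol Fe^2+, so n(Fe^2+) = 0.0007942 x 6/1 = 0.004765 mol.
[Fe^2+] = 0.004765 / 0.02585 L = 0.184 M.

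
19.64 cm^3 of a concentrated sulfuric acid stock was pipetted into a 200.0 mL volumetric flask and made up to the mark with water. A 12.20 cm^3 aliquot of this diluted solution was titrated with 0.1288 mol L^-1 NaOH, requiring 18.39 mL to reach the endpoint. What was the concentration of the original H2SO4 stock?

0.989 M

n(NaOH) = 0.1288 x 0.01839 = 0.002369 mol.
n(H2SO4) in the aliquot = 0.002369 x 1/2 = 0.001184 mol.
[diluted H2SO4] = 0.001184 / 0.01220 = 0.09708 M.
Dilution factor = 200.0/19.64 = 10.18, so [stock] = 0.09708 x 10.18 = 0.989 M.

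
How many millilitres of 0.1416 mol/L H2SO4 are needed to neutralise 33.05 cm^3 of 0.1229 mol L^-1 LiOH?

14.3 mL

n(LiOH) = 0.1229 mol/L x 0.03305 L = 0.004062 mol.
The neutralisation is 2 LiOH : 1 H2SO4, so n(H2SO4) = 0.004062 x 1/2 = 0.002031 mol.
V(H2SO4) = 0.002031 / 0.1416 = 0.01434 L = 14.3 mL.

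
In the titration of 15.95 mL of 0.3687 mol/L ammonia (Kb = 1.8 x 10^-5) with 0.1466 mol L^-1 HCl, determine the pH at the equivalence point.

n(NH3) = 0.3687 x 0.01595 = 0.005881 mol; V(HCl) at equivalence = 0.005881/0.1466 = 0.04011 L.
At equivalence the base is fully converted to NH4+; total volume = 0.05606 L, so [NH4+] = 0.005881/0.05606 = 0.1049 M.
Ka(NH4+) = Kw/Kb = 1.0e-14 / 1.8 x 10^-5 = 5.56e-10.
[H^+] = sqrt(Ka x [NH4+]) = sqrt(5.56e-10 x 0.1049) = 7.63e-6 M.
pH = -log(7.63e-6) = 5.12.

5.12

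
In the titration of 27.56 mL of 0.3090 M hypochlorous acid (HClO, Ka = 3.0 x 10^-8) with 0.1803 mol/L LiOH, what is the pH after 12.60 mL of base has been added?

Initial n(HClO) = 0.3090 x 0.02756 = 0.008516 mol.
n(LiOH) added = 0.1803 x 0.01260 = 0.002272 mol, converting that many moles of HClO to ClO-.
Remaining n(HClO) = 0.006244 mol; n(ClO-) = 0.002272 mol.
By Henderson-Hasselbalch, pH = pKa + log([A^-]/[HA]) = 7.52 + log(0.002272/0.006244) = 7.52 + (-0.44) = 7.08.

7.08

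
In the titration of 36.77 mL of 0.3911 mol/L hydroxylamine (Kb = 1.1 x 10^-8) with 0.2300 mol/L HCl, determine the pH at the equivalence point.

n(NH2OH) = 0.3911 x 0.03677 = 0.01438 mol; V(HCl) at equivalence = 0.01438/0.2300 = 0.06252 L.
At equivalence the base is fully converted to NH3OH+; total volume = 0.09929 L, so [NH3OH+] = 0.01438/0.09929 = 0.1448 M.
Ka(NH3OH+) = Kw/Kb = 1.0e-14 / 1.1 x 10^-8 = 9.09e-7.
[H^+] = sqrt(Ka x [NH3OH+]) = sqrt(9.09e-7 x 0.1448) = 0.000363 M.
pH = -log(0.000363) = 3.44.

3.44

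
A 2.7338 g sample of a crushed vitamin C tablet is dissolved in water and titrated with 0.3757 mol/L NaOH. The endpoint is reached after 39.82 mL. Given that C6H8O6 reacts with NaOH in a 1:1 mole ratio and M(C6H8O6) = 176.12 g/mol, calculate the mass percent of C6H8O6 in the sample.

n(NaOH) = 0.3757 x 0.03982 = 0.01496 mol.
n(C6H8O6) = 0.01496 / 1 = 0.01496 mol.
mass of C6H8O6 = 0.01496 x 176.12 = 2.635 g.
% purity = 2.635 / 2.7338 x 100 = 96.4%.

96.4%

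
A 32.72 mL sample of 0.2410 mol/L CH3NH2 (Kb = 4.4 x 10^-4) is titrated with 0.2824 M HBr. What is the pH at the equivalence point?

5.76

n(CH3NH2) = 0.2410 x 0.03272 = 0.007886 mol; V(HBr) at equivalence = 0.007886/0.2824 = 0.02792 L.
At equivalence the base is fully converted to CH3NH3+; total volume = 0.06064 L, so [CH3NH3+] = 0.007886/0.06064 = 0.1300 M.
Ka(CH3NH3+) = Kw/Kb = 1.0e-14 / 4.4 x 10^-4 = 2.27e-11.
[H^+] = sqrt(Ka x [CH3NH3+]) = sqrt(2.27e-11 x 0.1300) = 1.72e-6 M.
pH = -log(1.72e-6) = 5.76.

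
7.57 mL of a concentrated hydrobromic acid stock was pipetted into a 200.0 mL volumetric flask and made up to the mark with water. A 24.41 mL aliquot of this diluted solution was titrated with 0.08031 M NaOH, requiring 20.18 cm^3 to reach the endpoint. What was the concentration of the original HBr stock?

n(NaOH) = 0.08031 x 0.02018 = 0.001621 mol.
n(HBr) in the aliquot = 0.001621 mol.
[diluted HBr] = 0.001621 / 0.02441 = 0.06639 M.
Dilution factor = 200.0/7.570 = 26.42, so [stock] = 0.06639 x 26.42 = 1.75 M.

1.75 M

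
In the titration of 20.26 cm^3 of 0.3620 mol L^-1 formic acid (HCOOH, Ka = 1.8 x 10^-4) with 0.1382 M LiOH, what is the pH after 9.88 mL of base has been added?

3.10

Initial n(HCOOH) = 0.3620 x 0.02026 = 0.007334 mol.
n(LiOH) added = 0.1382 x 0.009880 = 0.001365 mol, converting that many moles of HCOOH to HCOO-.
Remaining n(HCOOH) = 0.005969 mol; n(HCOO-) = 0.001365 mol.
By Henderson-Hasselbalch, pH = pKa + log([A^-]/[HA]) = 3.74 + log(0.001365/0.005969) = 3.74 + (-0.64) = 3.10.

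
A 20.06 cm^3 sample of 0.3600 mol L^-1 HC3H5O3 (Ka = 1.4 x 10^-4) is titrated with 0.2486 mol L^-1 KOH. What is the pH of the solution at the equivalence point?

8.51

n(HC3H5O3) = 0.3600 x 0.02006 = 0.007222 mol; V(KOH) at equivalence = 0.007222/0.2486 = 0.02905 L.
At equivalence all the acid is converted to C3H5O3-; total volume = 0.02006 + 0.02905 = 0.04911 L, so [C3H5O3-] = 0.007222/0.04911 = 0.1471 M.
Kb = Kw/Ka = 1.0e-14 / 1.4 x 10^-4 = 7.14e-11.
[OH^-] = sqrt(Kb x [C3H5O3-]) = sqrt(7.14e-11 x 0.1471) = 3.24e-6 M.
pOH = 5.49, so pH = 14.00 - 5.49 = 8.51.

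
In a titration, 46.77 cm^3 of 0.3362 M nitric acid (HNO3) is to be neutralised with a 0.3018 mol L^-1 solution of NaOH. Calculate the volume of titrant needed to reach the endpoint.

52.1 mL

n(HNO3) = 0.3362 mol/L x 0.04677 L = 0.01572 mol.
At equivalence n(NaOH) = n(HNO3) = 0.01572 mol.
V(NaOH) = 0.01572 / 0.3018 = 0.05210 L = 52.1 mL.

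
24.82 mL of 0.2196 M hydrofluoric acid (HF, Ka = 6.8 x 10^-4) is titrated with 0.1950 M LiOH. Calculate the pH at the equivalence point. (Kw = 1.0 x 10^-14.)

8.09

n(HF) = 0.2196 x 0.02482 = 0.005450 mol; V(LiOH) at equivalence = 0.005450/0.1950 = 0.02795 L.
At equivalence all the acid is converted to F-; total volume = 0.02482 + 0.02795 = 0.05277 L, so [F-] = 0.005450/0.05277 = 0.1033 M.
Kb = Kw/Ka = 1.0e-14 / 6.8 x 10^-4 = 1.47e-11.
[OH^-] = sqrt(Kb x [F-]) = sqrt(1.47e-11 x 0.1033) = 1.23e-6 M.
pOH = 5.91, so pH = 14.00 - 5.91 = 8.09.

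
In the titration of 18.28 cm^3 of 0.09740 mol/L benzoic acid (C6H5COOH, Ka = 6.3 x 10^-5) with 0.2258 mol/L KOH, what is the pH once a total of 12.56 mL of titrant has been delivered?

n(acid) = 0.09740 x 0.01828 = 0.001780 mol; n(KOH) added = 0.2258 x 0.01256 = 0.002836 mol.
Base is in excess by 0.002836 - 0.001780 = 0.001056 mol in a total volume of 0.03084 L.
[OH^-] = 0.001056/0.03084 = 0.03423 M, so pOH = 1.47 and pH = 14.00 - 1.47 = 12.53.

12.53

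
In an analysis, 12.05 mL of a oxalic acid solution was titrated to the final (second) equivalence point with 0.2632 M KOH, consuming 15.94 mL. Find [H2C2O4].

0.174 M

n(KOH) = 0.2632 x 0.01594 = 0.004195 mol.
At the final (second) equivalence point, 2 mol OH^- react per mol H2C2O4, so n(H2C2O4) = 0.004195 / 2 = 0.002098 mol.
[H2C2O4] = 0.002098 / 0.01205 L = 0.174 M.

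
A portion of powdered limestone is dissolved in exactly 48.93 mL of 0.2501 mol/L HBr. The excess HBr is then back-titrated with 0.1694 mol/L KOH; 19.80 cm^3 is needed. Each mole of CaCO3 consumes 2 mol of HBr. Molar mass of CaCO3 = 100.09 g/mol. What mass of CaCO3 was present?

0.445 g

Total n(HBr) added = 0.2501 x 0.04893 = 0.01224 mol.
n(KOH) used = 0.1694 x 0.01980 = 0.003354 mol, which equals the excess n(HBr).
So n(HBr) consumed by the sample = 0.01224 - 0.003354 = 0.008883 mol.
n(CaCO3) = 0.008883 / 2 = 0.004442 mol.
mass = 0.004442 mol x 100.09 g/mol = 0.445 g.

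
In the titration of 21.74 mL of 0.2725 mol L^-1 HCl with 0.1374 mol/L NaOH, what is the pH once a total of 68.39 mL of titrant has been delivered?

n(acid) = 0.2725 x 0.02174 = 0.005924 mol; n(NaOH) added = 0.1374 x 0.06839 = 0.009397 mol.
Base is in excess by 0.009397 - 0.005924 = 0.003473 mol in a total volume of 0.09013 L.
[OH^-] = 0.003473/0.09013 = 0.03853 M, so pOH = 1.41 and pH = 14.00 - 1.41 = 12.59.

12.59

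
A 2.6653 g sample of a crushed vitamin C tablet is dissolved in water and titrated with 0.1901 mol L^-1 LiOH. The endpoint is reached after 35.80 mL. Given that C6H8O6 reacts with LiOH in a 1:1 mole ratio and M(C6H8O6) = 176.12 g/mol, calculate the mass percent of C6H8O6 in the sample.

n(LiOH) = 0.1901 x 0.03580 = 0.006806 mol.
n(C6H8O6) = 0.006806 / 1 = 0.006806 mol.
mass of C6H8O6 = 0.006806 x 176.12 = 1.199 g.
% purity = 1.199 / 2.6653 x 100 = 45.0%.

45.0%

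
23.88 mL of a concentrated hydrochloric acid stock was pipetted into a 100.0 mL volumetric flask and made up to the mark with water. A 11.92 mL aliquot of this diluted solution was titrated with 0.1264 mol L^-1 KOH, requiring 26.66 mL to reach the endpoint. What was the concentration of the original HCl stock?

1.18 M

n(KOH) = 0.1264 x 0.02666 = 0.003370 mol.
n(HCl) in the aliquot = 0.003370 mol.
[diluted HCl] = 0.003370 / 0.01192 = 0.2827 M.
Dilution factor = 100.0/23.88 = 4.188, so [stock] = 0.2827 x 4.188 = 1.18 M.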